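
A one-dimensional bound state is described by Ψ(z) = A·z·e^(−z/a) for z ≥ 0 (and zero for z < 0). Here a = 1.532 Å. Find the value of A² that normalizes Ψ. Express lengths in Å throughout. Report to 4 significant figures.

We need A² ∫|f|² dz = 1, taking the integral from 0 to ∞.
Recall ∫₀^∞ z^m e^(−z/β) dz = m!·β^(m+1), carrying out the integral gives A² · a^3/4.
Setting this equal to 1 gives A² = 1/(a^3/4).
With a = 1.532: A² = 1.1125 and A = 1.0547.

A^2 ≈ 1.112 Å^(-3)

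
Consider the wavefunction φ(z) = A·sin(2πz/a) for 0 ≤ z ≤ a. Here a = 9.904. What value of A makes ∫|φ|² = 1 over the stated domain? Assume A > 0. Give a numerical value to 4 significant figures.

Require ∫ |φ|² dz = 1 over the whole domain.
Using sin²θ = (1 − cos 2θ)/2, ∫|φ|² dz = A²·(a/2).
So A² = (a/2)^(−1).
Substituting a = 9.904 gives A² = 0.20194, so A = 0.44938.

A ≈ 0.4494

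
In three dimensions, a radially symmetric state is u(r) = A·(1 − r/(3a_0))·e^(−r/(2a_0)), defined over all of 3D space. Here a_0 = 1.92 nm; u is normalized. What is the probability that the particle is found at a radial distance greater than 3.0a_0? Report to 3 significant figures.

Integrate the radial probability density 4πr²|u|² over r > 3.0a_0.
The full normalization integral is A²·[8·π·a_0^3/3] = 1, fixing A².
In terms of t = r/a_0 (A², 4π and the length scale all cancel between numerator and denominator), P = [∫_{3.0}^{∞} t^2·(1 - t/3)^2·e^(-t) dt] / [∫_{0}^{∞} t^2·(1 - t/3)^2·e^(-t) dt].
An antiderivative of t^2·(1 - t/3)^2·e^(-t) is (-t^4 + 2·t^3 - 3·t^2 - 6·t - 6)·e^(-t)/9; evaluating from 3.0 to ∞ gives 26·e^(-3)/3, while the full integral is 2/3.
This evaluates to P = 0.6472.

P ≈ 0.647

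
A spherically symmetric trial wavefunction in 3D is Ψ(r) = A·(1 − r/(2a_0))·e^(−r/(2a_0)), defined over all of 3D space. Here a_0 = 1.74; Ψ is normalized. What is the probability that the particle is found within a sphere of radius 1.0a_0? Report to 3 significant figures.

With dV = 4πr²dr, the probability is ∫|Ψ|² dV over r ≤ 1.0a_0.
The full normalization integral is A²·[8·π·a_0^3] = 1, fixing A².
Substituting u = r/a_0, A², 4π and the length scale all cancel in the ratio: P = ∫_{0}^{1.0} u^2·(1 - u/2)^2·e^(-u) du / ∫_{0}^{∞} u^2·(1 - u/2)^2·e^(-u) du.
An antiderivative of u^2·(1 - u/2)^2·e^(-u) is -(u^4/4 + u^2 + 2·u + 2)·e^(-u); evaluating from 0 to 1.0 gives 2 - 21·e^(-1)/4, while the full integral is 2.
The region integral divided by the full integral gives P = 0.03432.

P ≈ 0.0343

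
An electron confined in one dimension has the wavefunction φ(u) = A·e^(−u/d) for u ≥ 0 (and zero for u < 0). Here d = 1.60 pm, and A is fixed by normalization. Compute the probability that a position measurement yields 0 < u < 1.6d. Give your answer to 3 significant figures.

P ≈ 0.959

|φ|² is the probability density, so P = ∫_{0}^{1.6d} |φ|² du.
The normalization integral ∫|φ|²du over the whole domain equals d/2·A², and A² cancels in the ratio.
Substituting t = u/d, A² and the length scale cancel in the ratio: P = ∫_{0}^{1.6} e^(-2·t) dt / ∫_{0}^{∞} e^(-2·t) dt.
An antiderivative of e^(-2·t) is -e^(-2·t)/2; evaluating from 0 to 1.6 gives 1/2 - e^(-16/5)/2, while the full integral is 1/2.
Evaluating gives P = 0.9592.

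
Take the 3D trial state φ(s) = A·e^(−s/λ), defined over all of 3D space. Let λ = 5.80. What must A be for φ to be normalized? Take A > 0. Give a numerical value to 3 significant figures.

A ≈ 0.0404

We need A² ∫|f|² 4πs² ds = 1, taking the integral from 0 to ∞.
(Spherical symmetry: dV = 4πs² ds.)
With ∫₀^∞ s^2 e^(−αs) ds = 2!/α^3, the integral (without the A² prefactor) comes out to π·λ^3.
Hence A² = 1/[π·λ^3].
Plugging in λ = 5.80 yields A = 0.04039.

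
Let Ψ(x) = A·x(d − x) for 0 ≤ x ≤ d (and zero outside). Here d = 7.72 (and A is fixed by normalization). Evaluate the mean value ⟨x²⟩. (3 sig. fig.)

⟨x²⟩ = ∫ x^2 |Ψ|² dx over the full domain.
Since the A² factors cancel between numerator and denominator, ⟨x²⟩ = 2·d^2/7.
With d = 7.72, ⟨x^2⟩ = 17.03.

⟨x^2⟩ ≈ 17.0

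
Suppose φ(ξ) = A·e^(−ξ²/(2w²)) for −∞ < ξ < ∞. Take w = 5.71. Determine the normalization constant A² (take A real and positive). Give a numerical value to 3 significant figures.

A^2 ≈ 0.0988

Require ∫ |φ|² dξ = 1 over the whole domain.
Carrying out the integral gives A² · √(π)·w.
Setting this equal to 1 gives A² = 1/(√(π)·w).
Plugging in w = 5.71 yields A = 0.3143.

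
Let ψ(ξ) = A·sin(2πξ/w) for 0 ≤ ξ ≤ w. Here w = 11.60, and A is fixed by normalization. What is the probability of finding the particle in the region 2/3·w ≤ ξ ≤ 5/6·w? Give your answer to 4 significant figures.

P ≈ 0.3045

|ψ|² is the probability density, so P = ∫_{2/3·w}^{5/6·w} |ψ|² dξ.
With A² fixed by ∫|ψ|² = 1, i.e. A² = (w/2)^(−1), substitute and integrate.
In terms of u = ξ/w (A² and the length scale cancel between numerator and denominator), P = [∫_{2/3}^{5/6} sin(2·π·u)^2 du] / [∫_{0}^{1} sin(2·π·u)^2 du].
With ∫ sin(2·π·u)^2 du = u/2 - sin(4·π·u)/(8·π) + C, the region integral is √(3)/(8·π) + 1/12 and the full one is 1/2.
The result is P = (√(3)/4 + π/6)/π.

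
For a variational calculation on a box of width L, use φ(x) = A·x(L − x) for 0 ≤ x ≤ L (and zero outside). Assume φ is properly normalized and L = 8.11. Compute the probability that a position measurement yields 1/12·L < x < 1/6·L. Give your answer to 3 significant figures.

P ≈ 0.0304

|φ|² is the probability density, so P = ∫_{1/12·L}^{1/6·L} |φ|² dx.
The normalization integral ∫|φ|²dx over the whole domain equals L^5/30·A², and A² cancels in the ratio.
Substituting u = x/L, A² and the length scale cancel in the ratio: P = ∫_{1/12}^{1/6} u^2·(1 - u)^2 du / ∫_{0}^{1} u^2·(1 - u)^2 du.
Using ∫ u^2·(1 - u)^2 du = u^3·(6·u^2 - 15·u + 10)/30, the numerator is ≈ 0.0010135 and the denominator is 1/30.
The result is P = 0.03041.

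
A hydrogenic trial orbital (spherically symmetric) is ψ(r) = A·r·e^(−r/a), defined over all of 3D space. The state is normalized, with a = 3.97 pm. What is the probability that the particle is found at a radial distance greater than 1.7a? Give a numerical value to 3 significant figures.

Integrate the radial probability density 4πr²|ψ|² over r > 1.7a.
Normalization gives A² = 1/(3·π·a^5).
Let u = r/a; then A², 4π and the length scale all cancel, so P = ∫_{1.7}^{∞} u^4·e^(-2·u) du ÷ ∫_{0}^{∞} u^4·e^(-2·u) du.
An antiderivative of u^4·e^(-2·u) is -(u^4/2 + u^3 + 3·u^2/2 + 3·u/2 + 3/4)·e^(-2·u); evaluating from 1.7 to ∞ gives ≈ 0.55814, while the full integral is 3/4.
Taking the ratio yields P = 0.7442.

P ≈ 0.744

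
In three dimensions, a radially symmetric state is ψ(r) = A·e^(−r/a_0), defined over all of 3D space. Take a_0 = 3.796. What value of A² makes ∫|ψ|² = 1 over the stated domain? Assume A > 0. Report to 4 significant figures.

A^2 ≈ 0.005819

We need A² ∫|f|² 4πr² dr = 1, taking the integral from 0 to ∞.
With ∫₀^∞ r^2 e^(−αr) dr = 2!/α^3, carrying out the integral gives A² · π·a_0^3.
With a_0 = 3.796: A² = 0.0058193 and A = 0.076284.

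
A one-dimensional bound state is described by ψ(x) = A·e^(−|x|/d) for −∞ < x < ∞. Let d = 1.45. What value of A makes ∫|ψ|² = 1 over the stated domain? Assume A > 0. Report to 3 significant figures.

Normalization requires ∫|ψ|² dx = 1, integrated from −∞ to ∞.
Recall ∫₀^∞ x^m e^(−x/β) dx = m!·β^(m+1), carrying out the integral gives A² · d.
Hence A² = 1/[d].
Plugging in d = 1.45 yields A = 0.8305.

A ≈ 0.830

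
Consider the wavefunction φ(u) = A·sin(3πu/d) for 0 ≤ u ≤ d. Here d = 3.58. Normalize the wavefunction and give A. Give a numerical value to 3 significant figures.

Require ∫ |φ|² du = 1 over the whole domain.
With ∫₀^d sin²(nπu/d) du = d/2, with φ = A·sin(3πu/d), the integral evaluates to A²·[d/2].
Hence A² = 1/[d/2].
With d = 3.58: A² = 0.5587 and A = 0.7474.

A ≈ 0.747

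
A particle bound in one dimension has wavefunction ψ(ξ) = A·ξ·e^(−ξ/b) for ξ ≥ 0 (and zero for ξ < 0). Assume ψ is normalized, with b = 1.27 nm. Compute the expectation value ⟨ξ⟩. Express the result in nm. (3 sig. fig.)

By definition ⟨ξ⟩ = ∫ ξ |ψ(ξ)|² dξ.
With ∫₀^∞ ξ^3 e^(−αξ) dξ = 3!/α^4, evaluating both integrals, ⟨ξ⟩ = 3·b/2.
With b = 1.27, ⟨ξ⟩ = 1.905.

⟨ξ⟩ ≈ 1.91 nm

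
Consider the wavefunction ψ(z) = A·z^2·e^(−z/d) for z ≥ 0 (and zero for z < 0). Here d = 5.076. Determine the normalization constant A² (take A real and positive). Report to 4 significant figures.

We need A² ∫|f|² dz = 1, taking the integral from 0 to ∞.
Using ∫₀^∞ zⁿ e^(−αz) dz = n!/αⁿ⁺¹, carrying out the integral gives A² · 3·d^5/4.
Hence A² = 1/[3·d^5/4].
With d = 5.076: A² = 0.00039567 and A = 0.019891.

A^2 ≈ 0.0003957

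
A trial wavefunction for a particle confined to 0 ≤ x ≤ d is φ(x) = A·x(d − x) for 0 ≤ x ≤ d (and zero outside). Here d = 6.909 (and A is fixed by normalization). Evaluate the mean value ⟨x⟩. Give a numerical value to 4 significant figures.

⟨x⟩ ≈ 3.455

The expectation value is the |φ|²-weighted average of x: ∫ x|φ|² dx.
Expanding the polynomial and integrating term by term, evaluating both integrals, ⟨x⟩ = d/2.
With d = 6.909, ⟨x⟩ = 3.4545.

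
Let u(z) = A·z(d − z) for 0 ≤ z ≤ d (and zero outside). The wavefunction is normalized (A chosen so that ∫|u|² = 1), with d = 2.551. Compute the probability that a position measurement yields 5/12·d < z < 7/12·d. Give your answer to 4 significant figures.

P = ∫_{5/12·d}^{7/12·d} |u(z)|² dz.
With A² fixed by ∫|u|² = 1, i.e. A² = (d^5/30)^(−1), substitute and integrate.
Let t = z/d; then A² and the length scale cancel, so P = ∫_{5/12}^{7/12} t^2·(1 - t)^2 dt ÷ ∫_{0}^{1} t^2·(1 - t)^2 dt.
With ∫ t^2·(1 - t)^2 dt = t^3·(6·t^2 - 15·t + 10)/30 + C, the region integral is ≈ 0.0102254 and the full one is 1/30.
Evaluating gives P = 0.30676.

P ≈ 0.3068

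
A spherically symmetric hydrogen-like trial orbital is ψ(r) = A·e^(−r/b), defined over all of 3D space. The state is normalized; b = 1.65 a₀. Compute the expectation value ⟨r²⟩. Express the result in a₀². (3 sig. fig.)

⟨r^2⟩ ≈ 8.17 a₀^2

By definition ⟨r²⟩ = ∫ r^2 |ψ(r)|² 4πr² dr.
Evaluating both integrals, ⟨r²⟩ = 3·b^2.
With b = 1.65, ⟨r^2⟩ = 8.168.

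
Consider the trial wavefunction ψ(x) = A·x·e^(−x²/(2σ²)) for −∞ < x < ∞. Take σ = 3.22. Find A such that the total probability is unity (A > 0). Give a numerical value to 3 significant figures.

The normalization condition is ∫|ψ|² dx = 1 from −∞ to ∞.
Differentiating ∫e^(−αx²) dx = √(π/α) under α to get the higher moments, with ψ = A·x·e^(−x²/(2σ²)), the integral evaluates to A²·[√(π)·σ^3/2].
Hence A² = 1/[√(π)·σ^3/2].
With σ = 3.22: A² = 0.03380 and A = 0.1838.

A ≈ 0.184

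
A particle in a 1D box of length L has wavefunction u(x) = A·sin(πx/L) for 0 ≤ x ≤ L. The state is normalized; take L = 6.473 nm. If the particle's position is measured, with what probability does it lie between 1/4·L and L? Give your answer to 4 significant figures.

|u|² is the probability density, so P = ∫_{1/4·L}^{L} |u|² dx.
With A² fixed by ∫|u|² = 1, i.e. A² = (L/2)^(−1), substitute and integrate.
Let t = x/L; then A² and the length scale cancel, so P = ∫_{1/4}^{1} sin(π·t)^2 dt ÷ ∫_{0}^{1} sin(π·t)^2 dt.
An antiderivative of sin(π·t)^2 is t/2 - sin(2·π·t)/(4·π); evaluating from 1/4 to 1 gives 1/(4·π) + 3/8, while the full integral is 1/2.
Taking the ratio, P = (2 + 3·π)/(4·π).

P ≈ 0.9092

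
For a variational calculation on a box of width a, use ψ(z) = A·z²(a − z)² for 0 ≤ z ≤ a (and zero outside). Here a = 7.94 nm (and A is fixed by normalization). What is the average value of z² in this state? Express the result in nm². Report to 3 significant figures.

⟨z^2⟩ ≈ 17.2 nm^2

⟨z²⟩ = ∫ z^2 |ψ|² dz over the full domain.
Expanding the polynomial and integrating term by term, evaluating both integrals, ⟨z²⟩ = 3·a^2/11.
Putting a = 7.94 gives 17.19.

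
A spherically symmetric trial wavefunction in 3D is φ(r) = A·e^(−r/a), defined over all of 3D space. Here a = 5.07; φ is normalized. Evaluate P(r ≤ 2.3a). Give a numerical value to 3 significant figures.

P ≈ 0.837

With dV = 4πr²dr, the probability is ∫|φ|² dV over r ≤ 2.3a.
A² is fixed by ∫₀^∞ 4πr²|φ|² dr = 1, i.e. A² = (π·a^3)^(−1).
Let u = r/a; then A², 4π and the length scale all cancel, so P = ∫_{0}^{2.3} u^2·e^(-2·u) du ÷ ∫_{0}^{∞} u^2·e^(-2·u) du.
An antiderivative of u^2·e^(-2·u) is -(2·u^2 + 2·u + 1)·e^(-2·u)/4; evaluating from 0 to 2.3 gives 1/4 - 809·e^(-23/5)/200, while the full integral is 1/4.
The region integral divided by the full integral gives P = 0.8374.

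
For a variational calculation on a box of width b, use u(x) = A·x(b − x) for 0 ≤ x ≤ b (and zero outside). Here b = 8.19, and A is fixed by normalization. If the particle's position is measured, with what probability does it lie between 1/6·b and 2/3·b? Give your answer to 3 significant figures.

P ≈ 0.755

The probability is P = ∫ |u|² dx over [1/6·b, 2/3·b].
The normalization integral ∫|u|²dx over the whole domain equals b^5/30·A², and A² cancels in the ratio.
Let t = x/b; then A² and the length scale cancel, so P = ∫_{1/6}^{2/3} t^2·(1 - t)^2 dt ÷ ∫_{0}^{1} t^2·(1 - t)^2 dt.
With ∫ t^2·(1 - t)^2 dt = t^3·(6·t^2 - 15·t + 10)/30 + C, the region integral is 163/6480 and the full one is 1/30.
Taking the ratio, P = 163/216.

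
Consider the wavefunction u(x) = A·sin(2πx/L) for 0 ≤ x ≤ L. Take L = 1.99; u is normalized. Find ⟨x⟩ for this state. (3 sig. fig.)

⟨x⟩ ≈ 0.995

⟨x⟩ = ∫ x |u|² dx over the full domain.
Evaluating both integrals, ⟨x⟩ = L/2.
With L = 1.99, ⟨x⟩ = 0.9950.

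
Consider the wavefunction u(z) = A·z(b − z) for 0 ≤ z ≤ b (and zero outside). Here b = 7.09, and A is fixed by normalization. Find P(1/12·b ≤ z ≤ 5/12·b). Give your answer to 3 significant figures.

P ≈ 0.342

P = ∫_{1/12·b}^{5/12·b} |u(z)|² dz.
Since A² = 1/(b^5/30), this is the region integral divided by the full normalization integral.
In terms of t = z/b (A² and the length scale cancel between numerator and denominator), P = [∫_{1/12}^{5/12} t^2·(1 - t)^2 dt] / [∫_{0}^{1} t^2·(1 - t)^2 dt].
With ∫ t^2·(1 - t)^2 dt = t^3·(6·t^2 - 15·t + 10)/30 + C, the region integral is ≈ 0.011384 and the full one is 1/30.
This works out to P = 0.3415.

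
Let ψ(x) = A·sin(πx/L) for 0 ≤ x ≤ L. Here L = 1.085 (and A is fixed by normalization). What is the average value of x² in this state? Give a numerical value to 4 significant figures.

⟨x^2⟩ ≈ 0.3328

⟨x²⟩ = ∫ x^2 |ψ|² dx over the full domain.
Since the A² factors cancel between numerator and denominator, ⟨x²⟩ = -L^2/(2·π^2) + L^2/3.
With L = 1.085, ⟨x^2⟩ = 0.33277.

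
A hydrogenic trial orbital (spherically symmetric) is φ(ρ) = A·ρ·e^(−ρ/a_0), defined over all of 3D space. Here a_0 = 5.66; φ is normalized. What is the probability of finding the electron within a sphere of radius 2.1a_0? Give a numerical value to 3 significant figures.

P ≈ 0.410

P = ∫ |φ|² 4πρ² dρ over ρ ≤ 2.1a_0.
Normalization gives A² = 1/(3·π·a_0^5).
Substituting u = ρ/a_0, A², 4π and the length scale all cancel in the ratio: P = ∫_{0}^{2.1} u^4·e^(-2·u) du / ∫_{0}^{∞} u^4·e^(-2·u) du.
An antiderivative of u^4·e^(-2·u) is -(u^4/2 + u^3 + 3·u^2/2 + 3·u/2 + 3/4)·e^(-2·u); evaluating from 0 to 2.1 gives ≈ 0.30763, while the full integral is 3/4.
The region integral divided by the full integral gives P = 0.4102.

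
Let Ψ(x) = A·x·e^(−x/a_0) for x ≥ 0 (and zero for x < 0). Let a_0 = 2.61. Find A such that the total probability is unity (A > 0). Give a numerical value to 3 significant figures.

A ≈ 0.474

Require ∫ |Ψ|² dx = 1 over the whole domain.
Recall ∫₀^∞ x^m e^(−x/β) dx = m!·β^(m+1), ∫|Ψ|² dx = A²·(a_0^3/4).
Setting this equal to 1 gives A² = 1/(a_0^3/4).
Plugging in a_0 = 2.61 yields A = 0.4743.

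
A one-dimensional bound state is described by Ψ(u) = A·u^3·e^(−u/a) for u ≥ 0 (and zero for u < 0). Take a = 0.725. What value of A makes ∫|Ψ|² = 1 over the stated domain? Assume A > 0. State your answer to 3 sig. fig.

Normalization requires ∫|Ψ|² du = 1, integrated from 0 to ∞.
Recall ∫₀^∞ u^m e^(−u/β) du = m!·β^(m+1), carrying out the integral gives A² · 45·a^7/8.
Hence A² = 1/[45·a^7/8].
Substituting a = 0.725 gives A² = 1.689, so A = 1.299.

A ≈ 1.30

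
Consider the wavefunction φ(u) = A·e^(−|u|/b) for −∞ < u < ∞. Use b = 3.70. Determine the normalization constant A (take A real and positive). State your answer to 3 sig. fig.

The normalization condition is ∫|φ|² du = 1 from −∞ to ∞.
Recall ∫₀^∞ u^m e^(−u/β) du = m!·β^(m+1), ∫|φ|² du = A²·(b).
So A² = (b)^(−1).
With b = 3.70: A² = 0.2703 and A = 0.5199.

A ≈ 0.520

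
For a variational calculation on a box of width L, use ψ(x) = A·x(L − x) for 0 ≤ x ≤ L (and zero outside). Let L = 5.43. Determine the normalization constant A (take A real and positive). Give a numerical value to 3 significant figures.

The normalization condition is ∫|ψ|² dx = 1 from 0 to L.
With ψ = A·x(L − x), the integral evaluates to A²·[L^5/30].
Plugging in L = 5.43 yields A = 0.07972.

A ≈ 0.0797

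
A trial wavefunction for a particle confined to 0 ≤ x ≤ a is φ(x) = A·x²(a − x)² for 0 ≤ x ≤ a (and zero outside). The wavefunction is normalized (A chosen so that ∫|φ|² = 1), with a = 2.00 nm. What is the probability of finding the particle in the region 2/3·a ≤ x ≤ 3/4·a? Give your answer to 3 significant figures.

The probability is P = ∫ |φ|² dx over [2/3·a, 3/4·a].
The normalization integral ∫|φ|²dx over the whole domain equals a^9/630·A², and A² cancels in the ratio.
Let u = x/a; then A² and the length scale cancel, so P = ∫_{2/3}^{3/4} u^4·(1 - u)^4 du ÷ ∫_{0}^{1} u^4·(1 - u)^4 du.
With ∫ u^4·(1 - u)^4 du = u^5·(70·u^4 - 315·u^3 + 540·u^2 - 420·u + 126)/630 + C, the region integral is ≈ 0.00015225 and the full one is 1/630.
This works out to P = 0.09592.

P ≈ 0.0959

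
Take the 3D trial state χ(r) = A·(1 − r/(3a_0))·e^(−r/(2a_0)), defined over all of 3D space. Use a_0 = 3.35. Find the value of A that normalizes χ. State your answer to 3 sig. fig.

The normalization condition is ∫|χ|² 4πr² dr = 1 from 0 to ∞.
The integral (without the A² prefactor) comes out to 8·π·a_0^3/3.
With a_0 = 3.35: A² = 0.003175 and A = 0.05635.

A ≈ 0.0563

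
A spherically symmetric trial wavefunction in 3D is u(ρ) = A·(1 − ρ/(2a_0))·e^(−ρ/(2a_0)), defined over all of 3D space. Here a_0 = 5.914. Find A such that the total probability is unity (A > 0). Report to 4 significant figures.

The normalization condition is ∫|u|² 4πρ² dρ = 1 from 0 to ∞.
∫|u|² 4πρ² dρ = A²·(8·π·a_0^3).
So A² = (8·π·a_0^3)^(−1).
With a_0 = 5.914: A² = 0.00019236 and A = 0.013869.

A ≈ 0.01387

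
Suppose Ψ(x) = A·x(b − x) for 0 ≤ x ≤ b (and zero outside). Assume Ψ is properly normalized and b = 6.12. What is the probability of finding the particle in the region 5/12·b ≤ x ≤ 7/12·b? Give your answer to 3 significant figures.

P ≈ 0.307

|Ψ|² is the probability density, so P = ∫_{5/12·b}^{7/12·b} |Ψ|² dx.
Since A² = 1/(b^5/30), this is the region integral divided by the full normalization integral.
In terms of u = x/b (A² and the length scale cancel between numerator and denominator), P = [∫_{5/12}^{7/12} u^2·(1 - u)^2 du] / [∫_{0}^{1} u^2·(1 - u)^2 du].
With ∫ u^2·(1 - u)^2 du = u^3·(6·u^2 - 15·u + 10)/30 + C, the region integral is ≈ 0.010225 and the full one is 1/30.
Evaluating gives P = 0.3068.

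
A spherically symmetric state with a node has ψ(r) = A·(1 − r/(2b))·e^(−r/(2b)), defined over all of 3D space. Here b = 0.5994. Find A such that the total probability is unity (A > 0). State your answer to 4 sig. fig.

We need A² ∫|f|² 4πr² dr = 1, taking the integral from 0 to ∞.
In 3D with spherical symmetry the volume element is 4πr² dr.
With ∫₀^∞ r^4 e^(−αr) dr = 4!/α^5, the integral (without the A² prefactor) comes out to 8·π·b^3.
Plugging in b = 0.5994 yields A = 0.42984.

A ≈ 0.4298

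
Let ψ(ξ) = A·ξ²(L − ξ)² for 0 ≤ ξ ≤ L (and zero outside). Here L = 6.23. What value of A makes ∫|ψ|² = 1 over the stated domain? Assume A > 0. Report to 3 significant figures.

Normalization requires ∫|ψ|² dξ = 1, integrated from 0 to L.
Expanding the polynomial and integrating term by term, carrying out the integral gives A² · L^9/630.
Substituting L = 6.23 gives A² = 0.00004456, so A = 0.006675.

A ≈ 0.00668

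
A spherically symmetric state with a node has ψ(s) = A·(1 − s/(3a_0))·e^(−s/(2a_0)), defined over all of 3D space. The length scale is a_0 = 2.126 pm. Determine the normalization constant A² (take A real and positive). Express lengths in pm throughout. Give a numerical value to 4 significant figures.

A^2 ≈ 0.01242 pm^(-3)

Require ∫ |ψ|² 4πs² ds = 1 over the whole domain.
The angular integral contributes 4π, leaving ∫₀^∞ s²|ψ|² ds.
Recall ∫₀^∞ s^m e^(−s/β) ds = m!·β^(m+1), with ψ = A·(1 − s/(3a_0))·e^(−s/(2a_0)), the integral evaluates to A²·[8·π·a_0^3/3].
Substituting a_0 = 2.126 gives A² = 0.012422, so A = 0.11145.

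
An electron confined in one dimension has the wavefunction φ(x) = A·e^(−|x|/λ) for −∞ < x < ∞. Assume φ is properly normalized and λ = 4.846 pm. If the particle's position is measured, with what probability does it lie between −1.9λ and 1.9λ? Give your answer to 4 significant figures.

The probability is P = ∫ |φ|² dx over [−1.9λ, 1.9λ].
With A² fixed by ∫|φ|² = 1, i.e. A² = (λ)^(−1), substitute and integrate.
By symmetry take twice the x ≥ 0 contribution in numerator and denominator; the 2's cancel. In terms of u = x/λ (A² and the length scale cancel between numerator and denominator), P = [∫_{0}^{1.9} e^(-2·u) du] / [∫_{0}^{∞} e^(-2·u) du].
With ∫ e^(-2·u) du = -e^(-2·u)/2 + C, the region integral is 1/2 - e^(-19/5)/2 and the full one is 1/2.
This works out to P = 0.97763.

P ≈ 0.9776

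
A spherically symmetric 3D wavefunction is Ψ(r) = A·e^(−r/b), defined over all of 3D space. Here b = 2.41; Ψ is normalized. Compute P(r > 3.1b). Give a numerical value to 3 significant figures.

With dV = 4πr²dr, the probability is ∫|Ψ|² dV over r > 3.1b.
Normalization gives A² = 1/(π·b^3).
In terms of u = r/b (A², 4π and the length scale all cancel between numerator and denominator), P = [∫_{3.1}^{∞} u^2·e^(-2·u) du] / [∫_{0}^{∞} u^2·e^(-2·u) du].
An antiderivative of u^2·e^(-2·u) is -(2·u^2 + 2·u + 1)·e^(-2·u)/4; evaluating from 3.1 to ∞ gives 1321·e^(-31/5)/200, while the full integral is 1/4.
Taking the ratio yields P = 0.05362.

P ≈ 0.0536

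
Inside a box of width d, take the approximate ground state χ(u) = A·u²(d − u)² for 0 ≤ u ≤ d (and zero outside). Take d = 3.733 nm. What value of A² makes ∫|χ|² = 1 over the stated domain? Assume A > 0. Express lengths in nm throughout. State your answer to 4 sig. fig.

A^2 ≈ 0.004475 nm^(-9)

The normalization condition is ∫|χ|² du = 1 from 0 to d.
With χ = A·u²(d − u)², the integral evaluates to A²·[d^9/630].
Hence A² = 1/[d^9/630].
Substituting d = 3.733 gives A² = 0.0044753, so A = 0.066897.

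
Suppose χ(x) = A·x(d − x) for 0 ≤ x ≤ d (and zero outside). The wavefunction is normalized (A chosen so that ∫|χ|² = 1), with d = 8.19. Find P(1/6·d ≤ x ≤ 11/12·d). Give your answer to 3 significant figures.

P ≈ 0.959

P = ∫_{1/6·d}^{11/12·d} |χ(x)|² dx.
Since A² = 1/(d^5/30), this is the region integral divided by the full normalization integral.
Substituting u = x/d, A² and the length scale cancel in the ratio: P = ∫_{1/6}^{11/12} u^2·(1 - u)^2 du / ∫_{0}^{1} u^2·(1 - u)^2 du.
Using ∫ u^2·(1 - u)^2 du = u^3·(6·u^2 - 15·u + 10)/30, the numerator is ≈ 0.031981 and the denominator is 1/30.
This works out to P = 4421/4608.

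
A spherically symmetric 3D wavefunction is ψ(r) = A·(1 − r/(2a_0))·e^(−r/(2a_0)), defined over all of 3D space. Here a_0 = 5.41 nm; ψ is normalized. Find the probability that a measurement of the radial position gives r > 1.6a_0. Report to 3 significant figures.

P ≈ 0.949

Integrate the radial probability density 4πr²|ψ|² over r > 1.6a_0.
The full normalization integral is A²·[8·π·a_0^3] = 1, fixing A².
In terms of u = r/a_0 (A², 4π and the length scale all cancel between numerator and denominator), P = [∫_{1.6}^{∞} u^2·(1 - u/2)^2·e^(-u) du] / [∫_{0}^{∞} u^2·(1 - u/2)^2·e^(-u) du].
An antiderivative of u^2·(1 - u/2)^2·e^(-u) is -(u^4/4 + u^2 + 2·u + 2)·e^(-u); evaluating from 1.6 to ∞ gives 5874·e^(-8/5)/625, while the full integral is 2.
This evaluates to P = 0.9488.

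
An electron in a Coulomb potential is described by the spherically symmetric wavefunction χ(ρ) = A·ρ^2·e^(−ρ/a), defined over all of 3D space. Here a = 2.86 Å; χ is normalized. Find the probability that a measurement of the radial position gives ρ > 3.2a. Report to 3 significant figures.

P ≈ 0.542

P = ∫ |χ|² 4πρ² dρ over ρ > 3.2a.
A² is fixed by ∫₀^∞ 4πρ²|χ|² dρ = 1, i.e. A² = (45·π·a^7/2)^(−1).
In terms of u = ρ/a (A², 4π and the length scale all cancel between numerator and denominator), P = [∫_{3.2}^{∞} u^6·e^(-2·u) du] / [∫_{0}^{∞} u^6·e^(-2·u) du].
Using ∫ u^6·e^(-2·u) du = -(4·u^6 + 12·u^5 + 30·u^4 + 60·u^3 + 90·u^2 + 90·u + 45)·e^(-2·u)/8, the numerator is ≈ 3.0506 and the denominator is 45/8.
Taking the ratio yields P = 0.5423.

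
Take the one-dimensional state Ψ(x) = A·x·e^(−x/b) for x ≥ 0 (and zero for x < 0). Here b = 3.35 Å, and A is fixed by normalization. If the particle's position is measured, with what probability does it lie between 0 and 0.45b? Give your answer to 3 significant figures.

|Ψ|² is the probability density, so P = ∫_{0}^{0.45b} |Ψ|² dx.
With A² fixed by ∫|Ψ|² = 1, i.e. A² = (b^3/4)^(−1), substitute and integrate.
In terms of u = x/b (A² and the length scale cancel between numerator and denominator), P = [∫_{0}^{0.45} u^2·e^(-2·u) du] / [∫_{0}^{∞} u^2·e^(-2·u) du].
With ∫ u^2·e^(-2·u) du = -(2·u^2 + 2·u + 1)·e^(-2·u)/4 + C, the region integral is 1/4 - 461·e^(-9/10)/800 and the full one is 1/4.
This works out to P = 0.06286.

P ≈ 0.0629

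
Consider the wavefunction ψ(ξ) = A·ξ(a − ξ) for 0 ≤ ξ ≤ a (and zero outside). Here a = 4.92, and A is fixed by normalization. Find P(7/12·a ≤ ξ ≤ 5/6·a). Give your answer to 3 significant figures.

P = ∫_{7/12·a}^{5/6·a} |ψ(ξ)|² dξ.
The normalization integral ∫|ψ|²dξ over the whole domain equals a^5/30·A², and A² cancels in the ratio.
In terms of u = ξ/a (A² and the length scale cancel between numerator and denominator), P = [∫_{7/12}^{5/6} u^2·(1 - u)^2 du] / [∫_{0}^{1} u^2·(1 - u)^2 du].
Using ∫ u^2·(1 - u)^2 du = u^3·(6·u^2 - 15·u + 10)/30, the numerator is ≈ 0.010371 and the denominator is 1/30.
Evaluating gives P = 0.3111.

P ≈ 0.311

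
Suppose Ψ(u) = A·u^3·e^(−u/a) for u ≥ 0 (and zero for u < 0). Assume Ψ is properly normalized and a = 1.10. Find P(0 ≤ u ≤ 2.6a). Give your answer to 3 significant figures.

The probability is P = ∫ |Ψ|² du over [0, 2.6a].
Since A² = 1/(45·a^7/8), this is the region integral divided by the full normalization integral.
In terms of t = u/a (A² and the length scale cancel between numerator and denominator), P = [∫_{0}^{2.6} t^6·e^(-2·t) dt] / [∫_{0}^{∞} t^6·e^(-2·t) dt].
An antiderivative of t^6·e^(-2·t) is -(4·t^6 + 12·t^5 + 30·t^4 + 60·t^3 + 90·t^2 + 90·t + 45)·e^(-2·t)/8; evaluating from 0 to 2.6 gives ≈ 1.5053, while the full integral is 45/8.
Evaluating gives P = 0.2676.

P ≈ 0.268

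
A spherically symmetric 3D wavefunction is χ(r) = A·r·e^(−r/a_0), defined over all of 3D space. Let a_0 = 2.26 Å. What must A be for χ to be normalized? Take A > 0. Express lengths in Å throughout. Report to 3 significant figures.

Normalization requires ∫|χ|² 4πr² dr = 1, integrated from 0 to ∞.
The angular integral contributes 4π, leaving ∫₀^∞ r²|χ|² dr.
Recall ∫₀^∞ r^m e^(−r/β) dr = m!·β^(m+1), ∫|χ|² 4πr² dr = A²·(3·π·a_0^5).
So A² = (3·π·a_0^5)^(−1).
With a_0 = 2.26: A² = 0.001800 and A = 0.04242.

A ≈ 0.0424 Å^(-5/2)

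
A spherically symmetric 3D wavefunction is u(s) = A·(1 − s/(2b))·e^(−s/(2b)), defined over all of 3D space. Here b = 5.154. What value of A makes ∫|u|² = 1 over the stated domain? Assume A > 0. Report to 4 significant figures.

A ≈ 0.01705

Require ∫ |u|² 4πs² ds = 1 over the whole domain.
In 3D with spherical symmetry the volume element is 4πs² ds.
With ∫₀^∞ s^4 e^(−αs) ds = 4!/α^5, with u = A·(1 − s/(2b))·e^(−s/(2b)), the integral evaluates to A²·[8·π·b^3].
Plugging in b = 5.154 yields A = 0.017048.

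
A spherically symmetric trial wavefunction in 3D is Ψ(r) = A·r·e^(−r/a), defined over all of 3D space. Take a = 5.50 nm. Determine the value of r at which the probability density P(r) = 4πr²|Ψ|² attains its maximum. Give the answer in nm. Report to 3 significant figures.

r ≈ 11.0 nm

The maximum of P(r) = 4πr²|Ψ|² occurs where its derivative vanishes.
Solving yields r = 2·a.
With a = 5.50, the most probable radial distance is 11.00 nm.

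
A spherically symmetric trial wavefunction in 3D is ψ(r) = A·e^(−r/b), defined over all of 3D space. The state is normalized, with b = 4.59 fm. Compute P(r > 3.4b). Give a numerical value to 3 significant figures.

With dV = 4πr²dr, the probability is ∫|ψ|² dV over r > 3.4b.
Normalization gives A² = 1/(π·b^3).
Substituting u = r/b, A², 4π and the length scale all cancel in the ratio: P = ∫_{3.4}^{∞} u^2·e^(-2·u) du / ∫_{0}^{∞} u^2·e^(-2·u) du.
An antiderivative of u^2·e^(-2·u) is -(2·u^2 + 2·u + 1)·e^(-2·u)/4; evaluating from 3.4 to ∞ gives 773·e^(-34/5)/100, while the full integral is 1/4.
The region integral divided by the full integral gives P = 0.03444.

P ≈ 0.0344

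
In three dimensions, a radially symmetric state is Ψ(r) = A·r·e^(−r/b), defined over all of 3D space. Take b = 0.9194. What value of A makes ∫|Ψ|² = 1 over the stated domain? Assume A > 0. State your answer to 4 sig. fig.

A ≈ 0.4019

The normalization condition is ∫|Ψ|² 4πr² dr = 1 from 0 to ∞.
Recall ∫₀^∞ r^m e^(−r/β) dr = m!·β^(m+1), ∫|Ψ|² 4πr² dr = A²·(3·π·b^5).
So A² = (3·π·b^5)^(−1).
Substituting b = 0.9194 gives A² = 0.16151, so A = 0.40189.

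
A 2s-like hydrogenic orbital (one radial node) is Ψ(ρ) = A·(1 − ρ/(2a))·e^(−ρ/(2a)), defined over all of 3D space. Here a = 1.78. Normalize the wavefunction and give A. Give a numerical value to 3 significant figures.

Normalization requires ∫|Ψ|² 4πρ² dρ = 1, integrated from 0 to ∞.
(Spherical symmetry: dV = 4πρ² dρ.)
Using ∫₀^∞ ρⁿ e^(−αρ) dρ = n!/αⁿ⁺¹, carrying out the integral gives A² · 8·π·a^3.
Setting this equal to 1 gives A² = 1/(8·π·a^3).
Plugging in a = 1.78 yields A = 0.08399.

A ≈ 0.0840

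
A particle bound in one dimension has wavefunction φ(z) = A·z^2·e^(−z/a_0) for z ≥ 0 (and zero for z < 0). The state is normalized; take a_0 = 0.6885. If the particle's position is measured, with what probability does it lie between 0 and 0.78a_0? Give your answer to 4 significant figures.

P ≈ 0.02154

The probability is P = ∫ |φ|² dz over [0, 0.78a_0].
The normalization integral ∫|φ|²dz over the whole domain equals 3·a_0^5/4·A², and A² cancels in the ratio.
Let u = z/a_0; then A² and the length scale cancel, so P = ∫_{0}^{0.78} u^4·e^(-2·u) du ÷ ∫_{0}^{∞} u^4·e^(-2·u) du.
With ∫ u^4·e^(-2·u) du = -(u^4/2 + u^3 + 3·u^2/2 + 3·u/2 + 3/4)·e^(-2·u) + C, the region integral is ≈ 0.0161571 and the full one is 3/4.
The result is P = 0.021543.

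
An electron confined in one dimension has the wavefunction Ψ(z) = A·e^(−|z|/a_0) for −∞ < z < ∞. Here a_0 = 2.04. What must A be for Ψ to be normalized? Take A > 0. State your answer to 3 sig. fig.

Require ∫ |Ψ|² dz = 1 over the whole domain.
Using ∫₀^∞ zⁿ e^(−αz) dz = n!/αⁿ⁺¹, with Ψ = A·e^(−|z|/a_0), the integral evaluates to A²·[a_0].
So A² = (a_0)^(−1).
Plugging in a_0 = 2.04 yields A = 0.7001.

A ≈ 0.700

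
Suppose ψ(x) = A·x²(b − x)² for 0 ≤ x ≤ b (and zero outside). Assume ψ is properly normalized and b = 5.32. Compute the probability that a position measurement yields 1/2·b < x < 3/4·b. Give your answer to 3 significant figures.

P ≈ 0.451

|ψ|² is the probability density, so P = ∫_{1/2·b}^{3/4·b} |ψ|² dx.
The normalization integral ∫|ψ|²dx over the whole domain equals b^9/630·A², and A² cancels in the ratio.
Let u = x/b; then A² and the length scale cancel, so P = ∫_{1/2}^{3/4} u^4·(1 - u)^4 du ÷ ∫_{0}^{1} u^4·(1 - u)^4 du.
Using ∫ u^4·(1 - u)^4 du = u^5·(70·u^4 - 315·u^3 + 540·u^2 - 420·u + 126)/630, the numerator is ≈ 0.00071599 and the denominator is 1/630.
Taking the ratio, P = 0.4511.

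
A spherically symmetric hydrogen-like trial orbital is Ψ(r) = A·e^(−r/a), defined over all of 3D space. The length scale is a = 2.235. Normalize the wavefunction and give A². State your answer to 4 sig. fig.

We need A² ∫|f|² 4πr² dr = 1, taking the integral from 0 to ∞.
Carrying out the integral gives A² · π·a^3.
Hence A² = 1/[π·a^3].
With a = 2.235: A² = 0.028511 and A = 0.16885.

A^2 ≈ 0.02851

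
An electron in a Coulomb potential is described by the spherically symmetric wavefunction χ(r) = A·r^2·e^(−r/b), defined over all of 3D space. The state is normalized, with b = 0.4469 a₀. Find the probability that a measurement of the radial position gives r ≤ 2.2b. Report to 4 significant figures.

Integrate the radial probability density 4πr²|χ|² over r ≤ 2.2b.
A² is fixed by ∫₀^∞ 4πr²|χ|² dr = 1, i.e. A² = (45·π·b^7/2)^(−1).
Let u = r/b; then A², 4π and the length scale all cancel, so P = ∫_{0}^{2.2} u^6·e^(-2·u) du ÷ ∫_{0}^{∞} u^6·e^(-2·u) du.
Using ∫ u^6·e^(-2·u) du = -(4·u^6 + 12·u^5 + 30·u^4 + 60·u^3 + 90·u^2 + 90·u + 45)·e^(-2·u)/8, the numerator is ≈ 0.879496 and the denominator is 45/8.
Taking the ratio yields P = 0.15635.

P ≈ 0.1564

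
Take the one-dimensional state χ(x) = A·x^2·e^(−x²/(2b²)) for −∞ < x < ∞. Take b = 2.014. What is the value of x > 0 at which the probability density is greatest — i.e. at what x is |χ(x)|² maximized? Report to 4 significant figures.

Set d/dx [|χ(x)|²] = 0 and solve for x > 0.
This gives x = √(2)·b.
With b = 2.014, the value of x > 0 at which the probability density is greatest is 2.8482.

x ≈ 2.848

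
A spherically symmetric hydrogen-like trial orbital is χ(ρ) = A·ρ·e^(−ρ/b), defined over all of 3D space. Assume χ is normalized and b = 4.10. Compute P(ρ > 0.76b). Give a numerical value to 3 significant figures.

With dV = 4πρ²dρ, the probability is ∫|χ|² dV over ρ > 0.76b.
The full normalization integral is A²·[3·π·b^5] = 1, fixing A².
In terms of u = ρ/b (A², 4π and the length scale all cancel between numerator and denominator), P = [∫_{0.76}^{∞} u^4·e^(-2·u) du] / [∫_{0}^{∞} u^4·e^(-2·u) du].
With ∫ u^4·e^(-2·u) du = -(u^4/2 + u^3 + 3·u^2/2 + 3·u/2 + 3/4)·e^(-2·u) + C, the region integral is ≈ 0.73535 and the full one is 3/4.
This evaluates to P = 0.9805.

P ≈ 0.980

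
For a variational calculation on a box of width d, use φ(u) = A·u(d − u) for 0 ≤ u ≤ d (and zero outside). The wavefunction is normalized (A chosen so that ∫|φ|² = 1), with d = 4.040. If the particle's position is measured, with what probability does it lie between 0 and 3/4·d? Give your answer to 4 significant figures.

The probability is P = ∫ |φ|² du over [0, 3/4·d].
Since A² = 1/(d^5/30), this is the region integral divided by the full normalization integral.
In terms of t = u/d (A² and the length scale cancel between numerator and denominator), P = [∫_{0}^{3/4} t^2·(1 - t)^2 dt] / [∫_{0}^{1} t^2·(1 - t)^2 dt].
An antiderivative of t^2·(1 - t)^2 is t^3·(6·t^2 - 15·t + 10)/30; evaluating from 0 to 3/4 gives 153/5120, while the full integral is 1/30.
Evaluating gives P = 459/512.

P ≈ 0.8965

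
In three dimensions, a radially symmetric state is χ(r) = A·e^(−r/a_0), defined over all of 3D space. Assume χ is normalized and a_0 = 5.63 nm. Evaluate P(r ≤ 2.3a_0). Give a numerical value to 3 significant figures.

P ≈ 0.837

P = ∫ |χ|² 4πr² dr over r ≤ 2.3a_0.
A² is fixed by ∫₀^∞ 4πr²|χ|² dr = 1, i.e. A² = (π·a_0^3)^(−1).
Substituting u = r/a_0, A², 4π and the length scale all cancel in the ratio: P = ∫_{0}^{2.3} u^2·e^(-2·u) du / ∫_{0}^{∞} u^2·e^(-2·u) du.
With ∫ u^2·e^(-2·u) du = -(2·u^2 + 2·u + 1)·e^(-2·u)/4 + C, the region integral is 1/4 - 809·e^(-23/5)/200 and the full one is 1/4.
The region integral divided by the full integral gives P = 0.8374.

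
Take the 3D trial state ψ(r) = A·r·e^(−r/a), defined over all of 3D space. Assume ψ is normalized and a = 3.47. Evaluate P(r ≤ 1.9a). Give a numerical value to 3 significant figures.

P ≈ 0.332

P = ∫ |ψ|² 4πr² dr over r ≤ 1.9a.
A² is fixed by ∫₀^∞ 4πr²|ψ|² dr = 1, i.e. A² = (3·π·a^5)^(−1).
Let u = r/a; then A², 4π and the length scale all cancel, so P = ∫_{0}^{1.9} u^4·e^(-2·u) du ÷ ∫_{0}^{∞} u^4·e^(-2·u) du.
Using ∫ u^4·e^(-2·u) du = -(u^4/2 + u^3 + 3·u^2/2 + 3·u/2 + 3/4)·e^(-2·u), the numerator is ≈ 0.24912 and the denominator is 3/4.
The region integral divided by the full integral gives P = 0.3322.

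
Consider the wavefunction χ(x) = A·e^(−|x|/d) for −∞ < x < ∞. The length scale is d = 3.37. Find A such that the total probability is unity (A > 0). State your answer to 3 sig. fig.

Require ∫ |χ|² dx = 1 over the whole domain.
Using ∫₀^∞ xⁿ e^(−αx) dx = n!/αⁿ⁺¹, ∫|χ|² dx = A²·(d).
So A² = (d)^(−1).
Substituting d = 3.37 gives A² = 0.2967, so A = 0.5447.

A ≈ 0.545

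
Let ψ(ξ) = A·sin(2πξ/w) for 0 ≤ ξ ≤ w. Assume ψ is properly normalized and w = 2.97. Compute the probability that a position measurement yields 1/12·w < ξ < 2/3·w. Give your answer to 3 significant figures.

P ≈ 0.583

The probability is P = ∫ |ψ|² dξ over [1/12·w, 2/3·w].
Since A² = 1/(w/2), this is the region integral divided by the full normalization integral.
In terms of u = ξ/w (A² and the length scale cancel between numerator and denominator), P = [∫_{1/12}^{2/3} sin(2·π·u)^2 du] / [∫_{0}^{1} sin(2·π·u)^2 du].
With ∫ sin(2·π·u)^2 du = u/2 - sin(4·π·u)/(8·π) + C, the region integral is 7/24 and the full one is 1/2.
The result is P = 7/12.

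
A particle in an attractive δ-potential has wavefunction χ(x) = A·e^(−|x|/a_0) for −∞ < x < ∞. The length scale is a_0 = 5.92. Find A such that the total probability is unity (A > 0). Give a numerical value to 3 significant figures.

A ≈ 0.411

We need A² ∫|f|² dx = 1, taking the integral from −∞ to ∞.
With ∫₀^∞ x^0 e^(−αx) dx = 0!/α^1, the integral (without the A² prefactor) comes out to a_0.
Hence A² = 1/[a_0].
Plugging in a_0 = 5.92 yields A = 0.4110.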